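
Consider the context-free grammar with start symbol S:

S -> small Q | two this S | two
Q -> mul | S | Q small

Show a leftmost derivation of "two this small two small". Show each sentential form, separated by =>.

S => two this S   [S -> two this S]
two this S => two this small Q   [S -> small Q]
two this small Q => two this small Q small   [Q -> Q small]
two this small Q small => two this small S small   [Q -> S]
two this small S small => two this small two small   [S -> two]

S => two this S => two this small Q => two this small Q small => two this small S small => two this small two small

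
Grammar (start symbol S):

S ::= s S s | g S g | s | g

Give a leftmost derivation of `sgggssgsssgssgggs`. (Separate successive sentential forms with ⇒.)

S ⇒ sSs ⇒ sgSgs ⇒ sggSggs ⇒ sgggSgggs ⇒ sgggsSsgggs ⇒ sgggssSssgggs ⇒ sgggssgSgssgggs ⇒ sgggssgsSsgssgggs ⇒ sgggssgsssgssgggs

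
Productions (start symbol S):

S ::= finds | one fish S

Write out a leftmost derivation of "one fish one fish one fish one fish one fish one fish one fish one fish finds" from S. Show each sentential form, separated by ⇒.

S ⇒ one fish S   [S ::= one fish S]
one fish S ⇒ one fish one fish S   [S ::= one fish S]
one fish one fish S ⇒ one fish one fish one fish S   [S ::= one fish S]
one fish one fish one fish S ⇒ one fish one fish one fish one fish S   [S ::= one fish S]
one fish one fish one fish one fish S ⇒ one fish one fish one fish one fish one fish S   [S ::= one fish S]
one fish one fish one fish one fish one fish S ⇒ one fish one fish one fish one fish one fish one fish S   [S ::= one fish S]
one fish one fish one fish one fish one fish one fish S ⇒ one fish one fish one fish one fish one fish one fish one fish S   [S ::= one fish S]
one fish one fish one fish one fish one fish one fish one fish S ⇒ one fish one fish one fish one fish one fish one fish one fish one fish S   [S ::= one fish S]
one fish one fish one fish one fish one fish one fish one fish one fish S ⇒ one fish one fish one fish one fish one fish one fish one fish one fish finds   [S ::= finds]

S ⇒ one fish S ⇒ one fish one fish S ⇒ one fish one fish one fish S ⇒ one fish one fish one fish one fish S ⇒ one fish one fish one fish one fish one fish S ⇒ one fish one fish one fish one fish one fish one fish S ⇒ one fish one fish one fish one fish one fish one fish one fish S ⇒ one fish one fish one fish one fish one fish one fish one fish one fish S ⇒ one fish one fish one fish one fish one fish one fish one fish one fish finds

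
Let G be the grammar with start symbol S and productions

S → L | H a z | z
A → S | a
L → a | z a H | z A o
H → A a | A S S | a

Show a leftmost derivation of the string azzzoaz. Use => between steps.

S => Haz => ASSaz => SSSaz => LSSaz => aSSaz => azSaz => azLaz => azzAoaz => azzSoaz => azzzoaz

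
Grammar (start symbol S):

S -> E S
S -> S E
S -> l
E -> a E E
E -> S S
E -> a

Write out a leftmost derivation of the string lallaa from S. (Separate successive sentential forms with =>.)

S => SE => SEE => lEE => laEEE => laSSEE => lalSEE => lallEE => lallaE => lallaa

S => SE   [S -> S E]
SE => SEE   [S -> S E]
SEE => lEE   [S -> l]
lEE => laEEE   [E -> a E E]
laEEE => laSSEE   [E -> S S]
laSSEE => lalSEE   [S -> l]
lalSEE => lallEE   [S -> l]
lallEE => lallaE   [E -> a]
lallaE => lallaa   [E -> a]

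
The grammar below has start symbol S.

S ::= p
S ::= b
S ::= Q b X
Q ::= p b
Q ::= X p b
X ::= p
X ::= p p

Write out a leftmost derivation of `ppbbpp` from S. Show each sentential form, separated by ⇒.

S⇒QbX⇒XpbbX⇒ppbbX⇒ppbbpp

S ⇒ QbX   [S ::= Q b X]
QbX ⇒ XpbbX   [Q ::= X p b]
XpbbX ⇒ ppbbX   [X ::= p]
ppbbX ⇒ ppbbpp   [X ::= p p]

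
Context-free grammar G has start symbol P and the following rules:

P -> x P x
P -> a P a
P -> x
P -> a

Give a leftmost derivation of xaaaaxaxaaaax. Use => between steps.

P=>xPx=>xaPax=>xaaPaax=>xaaaPaaax=>xaaaaPaaaax=>xaaaaxPxaaaax=>xaaaaxaxaaaax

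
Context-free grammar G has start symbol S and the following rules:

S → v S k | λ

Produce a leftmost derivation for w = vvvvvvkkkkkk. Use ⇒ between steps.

S⇒vSk⇒vvSkk⇒vvvSkkk⇒vvvvSkkkk⇒vvvvvSkkkkk⇒vvvvvvSkkkkkk⇒vvvvvvkkkkkk

S ⇒ vSk   [S → v S k]
vSk ⇒ vvSkk   [S → v S k]
vvSkk ⇒ vvvSkkk   [S → v S k]
vvvSkkk ⇒ vvvvSkkkk   [S → v S k]
vvvvSkkkk ⇒ vvvvvSkkkkk   [S → v S k]
vvvvvSkkkkk ⇒ vvvvvvSkkkkkk   [S → v S k]
vvvvvvSkkkkkk ⇒ vvvvvvkkkkkk   [S → λ]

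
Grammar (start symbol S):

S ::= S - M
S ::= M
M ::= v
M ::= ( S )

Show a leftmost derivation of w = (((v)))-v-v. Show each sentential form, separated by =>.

S => S-M   [S ::= S - M]
S-M => S-M-M   [S ::= S - M]
S-M-M => M-M-M   [S ::= M]
M-M-M => (S)-M-M   [M ::= ( S )]
(S)-M-M => (M)-M-M   [S ::= M]
(M)-M-M => ((S))-M-M   [M ::= ( S )]
((S))-M-M => ((M))-M-M   [S ::= M]
((M))-M-M => (((S)))-M-M   [M ::= ( S )]
(((S)))-M-M => (((M)))-M-M   [S ::= M]
(((M)))-M-M => (((v)))-M-M   [M ::= v]
(((v)))-M-M => (((v)))-v-M   [M ::= v]
(((v)))-v-M => (((v)))-v-v   [M ::= v]

S => S-M => S-M-M => M-M-M => (S)-M-M => (M)-M-M => ((S))-M-M => ((M))-M-M => (((S)))-M-M => (((M)))-M-M => (((v)))-M-M => (((v)))-v-M => (((v)))-v-v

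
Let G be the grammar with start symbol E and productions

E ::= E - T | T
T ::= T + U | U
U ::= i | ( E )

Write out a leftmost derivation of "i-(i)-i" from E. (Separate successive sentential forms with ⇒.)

E⇒E-T⇒E-T-T⇒T-T-T⇒U-T-T⇒i-T-T⇒i-U-T⇒i-(E)-T⇒i-(T)-T⇒i-(U)-T⇒i-(i)-T⇒i-(i)-U⇒i-(i)-i

E ⇒ E-T   [E ::= E - T]
E-T ⇒ E-T-T   [E ::= E - T]
E-T-T ⇒ T-T-T   [E ::= T]
T-T-T ⇒ U-T-T   [T ::= U]
U-T-T ⇒ i-T-T   [U ::= i]
i-T-T ⇒ i-U-T   [T ::= U]
i-U-T ⇒ i-(E)-T   [U ::= ( E )]
i-(E)-T ⇒ i-(T)-T   [E ::= T]
i-(T)-T ⇒ i-(U)-T   [T ::= U]
i-(U)-T ⇒ i-(i)-T   [U ::= i]
i-(i)-T ⇒ i-(i)-U   [T ::= U]
i-(i)-U ⇒ i-(i)-i   [U ::= i]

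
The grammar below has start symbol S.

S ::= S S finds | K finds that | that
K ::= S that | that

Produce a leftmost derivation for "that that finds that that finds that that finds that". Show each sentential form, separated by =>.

S => K finds that   [S ::= K finds that]
K finds that => S that finds that   [K ::= S that]
S that finds that => K finds that that finds that   [S ::= K finds that]
K finds that that finds that => S that finds that that finds that   [K ::= S that]
S that finds that that finds that => K finds that that finds that that finds that   [S ::= K finds that]
K finds that that finds that that finds that => S that finds that that finds that that finds that   [K ::= S that]
S that finds that that finds that that finds that => that that finds that that finds that that finds that   [S ::= that]

S => K finds that => S that finds that => K finds that that finds that => S that finds that that finds that => K finds that that finds that that finds that => S that finds that that finds that that finds that => that that finds that that finds that that finds that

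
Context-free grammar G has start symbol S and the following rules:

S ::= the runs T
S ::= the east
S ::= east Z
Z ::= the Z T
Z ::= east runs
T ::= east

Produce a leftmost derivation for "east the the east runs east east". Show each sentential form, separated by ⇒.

S ⇒ east Z ⇒ east the Z T ⇒ east the the Z T T ⇒ east the the east runs T T ⇒ east the the east runs east T ⇒ east the the east runs east east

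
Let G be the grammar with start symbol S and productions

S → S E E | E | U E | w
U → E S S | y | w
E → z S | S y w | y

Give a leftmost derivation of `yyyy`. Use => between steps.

S => SEE   [S → S E E]
SEE => UEEE   [S → U E]
UEEE => yEEE   [U → y]
yEEE => yyEE   [E → y]
yyEE => yyyE   [E → y]
yyyE => yyyy   [E → y]

S=>SEE=>UEEE=>yEEE=>yyEE=>yyyE=>yyyy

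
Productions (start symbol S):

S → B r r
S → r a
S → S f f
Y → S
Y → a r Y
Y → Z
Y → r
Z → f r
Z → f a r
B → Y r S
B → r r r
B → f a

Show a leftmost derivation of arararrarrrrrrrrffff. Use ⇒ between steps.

S ⇒ Sff   [S → S f f]
Sff ⇒ Sffff   [S → S f f]
Sffff ⇒ Brrffff   [S → B r r]
Brrffff ⇒ YrSrrffff   [B → Y r S]
YrSrrffff ⇒ arYrSrrffff   [Y → a r Y]
arYrSrrffff ⇒ ararYrSrrffff   [Y → a r Y]
ararYrSrrffff ⇒ arararYrSrrffff   [Y → a r Y]
arararYrSrrffff ⇒ arararSrSrrffff   [Y → S]
arararSrSrrffff ⇒ arararrarSrrffff   [S → r a]
arararrarSrrffff ⇒ arararrarBrrrrffff   [S → B r r]
arararrarBrrrrffff ⇒ arararrarrrrrrrrffff   [B → r r r]

S⇒Sff⇒Sffff⇒Brrffff⇒YrSrrffff⇒arYrSrrffff⇒ararYrSrrffff⇒arararYrSrrffff⇒arararSrSrrffff⇒arararrarSrrffff⇒arararrarBrrrrffff⇒arararrarrrrrrrrffff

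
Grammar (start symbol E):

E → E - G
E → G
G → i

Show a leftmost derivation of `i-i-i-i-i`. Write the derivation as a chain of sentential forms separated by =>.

E => E-G   [E → E - G]
E-G => E-G-G   [E → E - G]
E-G-G => E-G-G-G   [E → E - G]
E-G-G-G => E-G-G-G-G   [E → E - G]
E-G-G-G-G => G-G-G-G-G   [E → G]
G-G-G-G-G => i-G-G-G-G   [G → i]
i-G-G-G-G => i-i-G-G-G   [G → i]
i-i-G-G-G => i-i-i-G-G   [G → i]
i-i-i-G-G => i-i-i-i-G   [G → i]
i-i-i-i-G => i-i-i-i-i   [G → i]

E=>E-G=>E-G-G=>E-G-G-G=>E-G-G-G-G=>G-G-G-G-G=>i-G-G-G-G=>i-i-G-G-G=>i-i-i-G-G=>i-i-i-i-G=>i-i-i-i-i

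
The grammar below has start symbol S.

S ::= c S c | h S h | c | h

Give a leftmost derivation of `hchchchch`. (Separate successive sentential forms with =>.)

S => hSh => hcSch => hchShch => hchcSchch => hchchchch

S => hSh   [S ::= h S h]
hSh => hcSch   [S ::= c S c]
hcSch => hchShch   [S ::= h S h]
hchShch => hchcSchch   [S ::= c S c]
hchcSchch => hchchchch   [S ::= h]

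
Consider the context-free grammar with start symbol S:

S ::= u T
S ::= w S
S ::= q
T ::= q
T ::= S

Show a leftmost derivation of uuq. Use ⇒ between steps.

S⇒uT⇒uS⇒uuT⇒uuq

S ⇒ uT   [S ::= u T]
uT ⇒ uS   [T ::= S]
uS ⇒ uuT   [S ::= u T]
uuT ⇒ uuq   [T ::= q]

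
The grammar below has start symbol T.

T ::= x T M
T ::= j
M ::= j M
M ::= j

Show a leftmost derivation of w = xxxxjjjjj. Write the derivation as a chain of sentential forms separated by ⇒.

T ⇒ xTM ⇒ xxTMM ⇒ xxxTMMM ⇒ xxxxTMMMM ⇒ xxxxjMMMM ⇒ xxxxjjMMM ⇒ xxxxjjjMM ⇒ xxxxjjjjM ⇒ xxxxjjjjj

T ⇒ xTM   [T ::= x T M]
xTM ⇒ xxTMM   [T ::= x T M]
xxTMM ⇒ xxxTMMM   [T ::= x T M]
xxxTMMM ⇒ xxxxTMMMM   [T ::= x T M]
xxxxTMMMM ⇒ xxxxjMMMM   [T ::= j]
xxxxjMMMM ⇒ xxxxjjMMM   [M ::= j]
xxxxjjMMM ⇒ xxxxjjjMM   [M ::= j]
xxxxjjjMM ⇒ xxxxjjjjM   [M ::= j]
xxxxjjjjM ⇒ xxxxjjjjj   [M ::= j]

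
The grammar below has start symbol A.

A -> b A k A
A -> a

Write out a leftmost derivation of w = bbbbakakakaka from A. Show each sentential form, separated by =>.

A => bAkA => bbAkAkA => bbbAkAkAkA => bbbbAkAkAkAkA => bbbbakAkAkAkA => bbbbakakAkAkA => bbbbakakakAkA => bbbbakakakakA => bbbbakakakaka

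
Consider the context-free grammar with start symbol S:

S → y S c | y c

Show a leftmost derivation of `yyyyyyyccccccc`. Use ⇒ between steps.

S ⇒ ySc   [S → y S c]
ySc ⇒ yyScc   [S → y S c]
yyScc ⇒ yyySccc   [S → y S c]
yyySccc ⇒ yyyyScccc   [S → y S c]
yyyyScccc ⇒ yyyyySccccc   [S → y S c]
yyyyySccccc ⇒ yyyyyyScccccc   [S → y S c]
yyyyyyScccccc ⇒ yyyyyyyccccccc   [S → y c]

S⇒ySc⇒yyScc⇒yyySccc⇒yyyyScccc⇒yyyyySccccc⇒yyyyyyScccccc⇒yyyyyyyccccccc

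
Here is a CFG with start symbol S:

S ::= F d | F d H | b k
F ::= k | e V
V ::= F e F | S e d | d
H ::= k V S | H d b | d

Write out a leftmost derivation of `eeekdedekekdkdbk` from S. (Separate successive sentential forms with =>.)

S => FdH => eVdH => eFeFdH => eeVeFdH => eeFeFeFdH => eeeVeFeFdH => eeeSedeFeFdH => eeeFdedeFeFdH => eeekdedeFeFdH => eeekdedekeFdH => eeekdedekekdH => eeekdedekekdkVS => eeekdedekekdkdS => eeekdedekekdkdbk

S => FdH   [S ::= F d H]
FdH => eVdH   [F ::= e V]
eVdH => eFeFdH   [V ::= F e F]
eFeFdH => eeVeFdH   [F ::= e V]
eeVeFdH => eeFeFeFdH   [V ::= F e F]
eeFeFeFdH => eeeVeFeFdH   [F ::= e V]
eeeVeFeFdH => eeeSedeFeFdH   [V ::= S e d]
eeeSedeFeFdH => eeeFdedeFeFdH   [S ::= F d]
eeeFdedeFeFdH => eeekdedeFeFdH   [F ::= k]
eeekdedeFeFdH => eeekdedekeFdH   [F ::= k]
eeekdedekeFdH => eeekdedekekdH   [F ::= k]
eeekdedekekdH => eeekdedekekdkVS   [H ::= k V S]
eeekdedekekdkVS => eeekdedekekdkdS   [V ::= d]
eeekdedekekdkdS => eeekdedekekdkdbk   [S ::= b k]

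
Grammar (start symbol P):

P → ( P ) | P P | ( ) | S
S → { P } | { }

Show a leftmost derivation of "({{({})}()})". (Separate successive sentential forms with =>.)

P => (P) => (S) => ({P}) => ({PP}) => ({SP}) => ({{P}P}) => ({{(P)}P}) => ({{(S)}P}) => ({{({})}P}) => ({{({})}()})

P => (P)   [P → ( P )]
(P) => (S)   [P → S]
(S) => ({P})   [S → { P }]
({P}) => ({PP})   [P → P P]
({PP}) => ({SP})   [P → S]
({SP}) => ({{P}P})   [S → { P }]
({{P}P}) => ({{(P)}P})   [P → ( P )]
({{(P)}P}) => ({{(S)}P})   [P → S]
({{(S)}P}) => ({{({})}P})   [S → { }]
({{({})}P}) => ({{({})}()})   [P → ( )]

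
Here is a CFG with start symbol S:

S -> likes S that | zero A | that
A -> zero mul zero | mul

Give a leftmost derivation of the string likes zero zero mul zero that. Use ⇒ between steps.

S ⇒ likes S that   [S -> likes S that]
likes S that ⇒ likes zero A that   [S -> zero A]
likes zero A that ⇒ likes zero zero mul zero that   [A -> zero mul zero]

S ⇒ likes S that ⇒ likes zero A that ⇒ likes zero zero mul zero that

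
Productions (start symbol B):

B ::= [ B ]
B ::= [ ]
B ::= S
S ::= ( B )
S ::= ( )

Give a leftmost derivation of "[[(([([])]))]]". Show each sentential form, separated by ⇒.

B ⇒ [B] ⇒ [[B]] ⇒ [[S]] ⇒ [[(B)]] ⇒ [[(S)]] ⇒ [[((B))]] ⇒ [[(([B]))]] ⇒ [[(([S]))]] ⇒ [[(([(B)]))]] ⇒ [[(([([])]))]]

B ⇒ [B]   [B ::= [ B ]]
[B] ⇒ [[B]]   [B ::= [ B ]]
[[B]] ⇒ [[S]]   [B ::= S]
[[S]] ⇒ [[(B)]]   [S ::= ( B )]
[[(B)]] ⇒ [[(S)]]   [B ::= S]
[[(S)]] ⇒ [[((B))]]   [S ::= ( B )]
[[((B))]] ⇒ [[(([B]))]]   [B ::= [ B ]]
[[(([B]))]] ⇒ [[(([S]))]]   [B ::= S]
[[(([S]))]] ⇒ [[(([(B)]))]]   [S ::= ( B )]
[[(([(B)]))]] ⇒ [[(([([])]))]]   [B ::= [ ]]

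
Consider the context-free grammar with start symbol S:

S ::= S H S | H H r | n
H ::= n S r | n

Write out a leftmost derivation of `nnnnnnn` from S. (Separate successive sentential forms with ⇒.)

S ⇒ SHS   [S ::= S H S]
SHS ⇒ SHSHS   [S ::= S H S]
SHSHS ⇒ SHSHSHS   [S ::= S H S]
SHSHSHS ⇒ nHSHSHS   [S ::= n]
nHSHSHS ⇒ nnSHSHS   [H ::= n]
nnSHSHS ⇒ nnnHSHS   [S ::= n]
nnnHSHS ⇒ nnnnSHS   [H ::= n]
nnnnSHS ⇒ nnnnnHS   [S ::= n]
nnnnnHS ⇒ nnnnnnS   [H ::= n]
nnnnnnS ⇒ nnnnnnn   [S ::= n]

S⇒SHS⇒SHSHS⇒SHSHSHS⇒nHSHSHS⇒nnSHSHS⇒nnnHSHS⇒nnnnSHS⇒nnnnnHS⇒nnnnnnS⇒nnnnnnn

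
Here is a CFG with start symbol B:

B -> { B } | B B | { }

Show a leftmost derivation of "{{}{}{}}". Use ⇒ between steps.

B ⇒ {B}   [B -> { B }]
{B} ⇒ {BB}   [B -> B B]
{BB} ⇒ {BBB}   [B -> B B]
{BBB} ⇒ {{}BB}   [B -> { }]
{{}BB} ⇒ {{}{}B}   [B -> { }]
{{}{}B} ⇒ {{}{}{}}   [B -> { }]

B ⇒ {B} ⇒ {BB} ⇒ {BBB} ⇒ {{}BB} ⇒ {{}{}B} ⇒ {{}{}{}}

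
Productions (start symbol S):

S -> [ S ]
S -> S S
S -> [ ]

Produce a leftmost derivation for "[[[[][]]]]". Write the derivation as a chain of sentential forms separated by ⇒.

S ⇒ [S]   [S -> [ S ]]
[S] ⇒ [[S]]   [S -> [ S ]]
[[S]] ⇒ [[[S]]]   [S -> [ S ]]
[[[S]]] ⇒ [[[SS]]]   [S -> S S]
[[[SS]]] ⇒ [[[[]S]]]   [S -> [ ]]
[[[[]S]]] ⇒ [[[[][]]]]   [S -> [ ]]

S ⇒ [S] ⇒ [[S]] ⇒ [[[S]]] ⇒ [[[SS]]] ⇒ [[[[]S]]] ⇒ [[[[][]]]]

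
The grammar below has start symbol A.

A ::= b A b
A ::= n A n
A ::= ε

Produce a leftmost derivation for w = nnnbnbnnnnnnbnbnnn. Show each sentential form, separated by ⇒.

A ⇒ nAn   [A ::= n A n]
nAn ⇒ nnAnn   [A ::= n A n]
nnAnn ⇒ nnnAnnn   [A ::= n A n]
nnnAnnn ⇒ nnnbAbnnn   [A ::= b A b]
nnnbAbnnn ⇒ nnnbnAnbnnn   [A ::= n A n]
nnnbnAnbnnn ⇒ nnnbnbAbnbnnn   [A ::= b A b]
nnnbnbAbnbnnn ⇒ nnnbnbnAnbnbnnn   [A ::= n A n]
nnnbnbnAnbnbnnn ⇒ nnnbnbnnAnnbnbnnn   [A ::= n A n]
nnnbnbnnAnnbnbnnn ⇒ nnnbnbnnnAnnnbnbnnn   [A ::= n A n]
nnnbnbnnnAnnnbnbnnn ⇒ nnnbnbnnnnnnbnbnnn   [A ::= ε]

A ⇒ nAn ⇒ nnAnn ⇒ nnnAnnn ⇒ nnnbAbnnn ⇒ nnnbnAnbnnn ⇒ nnnbnbAbnbnnn ⇒ nnnbnbnAnbnbnnn ⇒ nnnbnbnnAnnbnbnnn ⇒ nnnbnbnnnAnnnbnbnnn ⇒ nnnbnbnnnnnnbnbnnn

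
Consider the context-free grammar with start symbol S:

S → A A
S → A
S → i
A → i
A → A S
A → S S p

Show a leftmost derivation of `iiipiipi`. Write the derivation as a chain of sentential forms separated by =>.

S=>AA=>SSpA=>ASpA=>iSpA=>iAApA=>iASApA=>iSSpSApA=>iiSpSApA=>iiipSApA=>iiipiApA=>iiipiipA=>iiipiipi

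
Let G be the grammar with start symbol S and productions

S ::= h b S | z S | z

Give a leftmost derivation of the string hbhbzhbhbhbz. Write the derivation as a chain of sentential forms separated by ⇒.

S ⇒ hbS   [S ::= h b S]
hbS ⇒ hbhbS   [S ::= h b S]
hbhbS ⇒ hbhbzS   [S ::= z S]
hbhbzS ⇒ hbhbzhbS   [S ::= h b S]
hbhbzhbS ⇒ hbhbzhbhbS   [S ::= h b S]
hbhbzhbhbS ⇒ hbhbzhbhbhbS   [S ::= h b S]
hbhbzhbhbhbS ⇒ hbhbzhbhbhbz   [S ::= z]

S ⇒ hbS ⇒ hbhbS ⇒ hbhbzS ⇒ hbhbzhbS ⇒ hbhbzhbhbS ⇒ hbhbzhbhbhbS ⇒ hbhbzhbhbhbz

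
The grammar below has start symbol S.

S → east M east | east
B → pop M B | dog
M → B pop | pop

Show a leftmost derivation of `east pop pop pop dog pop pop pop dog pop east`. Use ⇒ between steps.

S ⇒ east M east ⇒ east B pop east ⇒ east pop M B pop east ⇒ east pop B pop B pop east ⇒ east pop pop M B pop B pop east ⇒ east pop pop pop B pop B pop east ⇒ east pop pop pop dog pop B pop east ⇒ east pop pop pop dog pop pop M B pop east ⇒ east pop pop pop dog pop pop pop B pop east ⇒ east pop pop pop dog pop pop pop dog pop east

S ⇒ east M east   [S → east M east]
east M east ⇒ east B pop east   [M → B pop]
east B pop east ⇒ east pop M B pop east   [B → pop M B]
east pop M B pop east ⇒ east pop B pop B pop east   [M → B pop]
east pop B pop B pop east ⇒ east pop pop M B pop B pop east   [B → pop M B]
east pop pop M B pop B pop east ⇒ east pop pop pop B pop B pop east   [M → pop]
east pop pop pop B pop B pop east ⇒ east pop pop pop dog pop B pop east   [B → dog]
east pop pop pop dog pop B pop east ⇒ east pop pop pop dog pop pop M B pop east   [B → pop M B]
east pop pop pop dog pop pop M B pop east ⇒ east pop pop pop dog pop pop pop B pop east   [M → pop]
east pop pop pop dog pop pop pop B pop east ⇒ east pop pop pop dog pop pop pop dog pop east   [B → dog]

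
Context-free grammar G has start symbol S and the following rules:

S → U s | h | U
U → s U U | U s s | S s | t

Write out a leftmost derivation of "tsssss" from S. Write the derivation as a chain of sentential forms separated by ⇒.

S ⇒ U ⇒ Uss ⇒ Ssss ⇒ Usss ⇒ Usssss ⇒ tsssss

S ⇒ U   [S → U]
U ⇒ Uss   [U → U s s]
Uss ⇒ Ssss   [U → S s]
Ssss ⇒ Usss   [S → U]
Usss ⇒ Usssss   [U → U s s]
Usssss ⇒ tsssss   [U → t]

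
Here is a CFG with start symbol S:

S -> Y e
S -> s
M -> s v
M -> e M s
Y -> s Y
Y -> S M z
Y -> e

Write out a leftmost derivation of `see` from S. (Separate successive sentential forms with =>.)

S => Ye => sYe => see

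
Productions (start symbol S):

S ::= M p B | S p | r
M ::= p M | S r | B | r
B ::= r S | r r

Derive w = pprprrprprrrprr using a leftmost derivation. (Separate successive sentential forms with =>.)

S => MpB => SrpB => MpBrpB => pMpBrpB => ppMpBrpB => ppSrpBrpB => ppSprpBrpB => ppMpBprpBrpB => pprpBprpBrpB => pprprrprpBrpB => pprprrprprrrpB => pprprrprprrrprr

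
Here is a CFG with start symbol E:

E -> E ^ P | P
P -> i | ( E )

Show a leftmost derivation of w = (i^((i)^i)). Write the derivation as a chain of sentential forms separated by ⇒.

E ⇒ P ⇒ (E) ⇒ (E^P) ⇒ (P^P) ⇒ (i^P) ⇒ (i^(E)) ⇒ (i^(E^P)) ⇒ (i^(P^P)) ⇒ (i^((E)^P)) ⇒ (i^((P)^P)) ⇒ (i^((i)^P)) ⇒ (i^((i)^i))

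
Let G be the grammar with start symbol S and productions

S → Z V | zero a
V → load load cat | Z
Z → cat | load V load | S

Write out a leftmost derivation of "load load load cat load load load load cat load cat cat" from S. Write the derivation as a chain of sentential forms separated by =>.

S => Z V => S V => Z V V => S V V => Z V V V => load V load V V V => load load load cat load V V V => load load load cat load Z V V => load load load cat load load V load V V => load load load cat load load load load cat load V V => load load load cat load load load load cat load Z V => load load load cat load load load load cat load cat V => load load load cat load load load load cat load cat Z => load load load cat load load load load cat load cat cat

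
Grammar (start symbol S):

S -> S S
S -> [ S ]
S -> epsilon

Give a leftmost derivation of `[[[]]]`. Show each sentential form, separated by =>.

S => [S] => [SS] => [[S]S] => [[[S]]S] => [[[]]S] => [[[]]]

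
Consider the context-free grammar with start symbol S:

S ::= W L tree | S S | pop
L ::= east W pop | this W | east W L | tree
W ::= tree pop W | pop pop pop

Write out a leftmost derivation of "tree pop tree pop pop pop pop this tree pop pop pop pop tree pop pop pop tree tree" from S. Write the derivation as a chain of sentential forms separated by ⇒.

S ⇒ S S   [S ::= S S]
S S ⇒ W L tree S   [S ::= W L tree]
W L tree S ⇒ tree pop W L tree S   [W ::= tree pop W]
tree pop W L tree S ⇒ tree pop tree pop W L tree S   [W ::= tree pop W]
tree pop tree pop W L tree S ⇒ tree pop tree pop pop pop pop L tree S   [W ::= pop pop pop]
tree pop tree pop pop pop pop L tree S ⇒ tree pop tree pop pop pop pop this W tree S   [L ::= this W]
tree pop tree pop pop pop pop this W tree S ⇒ tree pop tree pop pop pop pop this tree pop W tree S   [W ::= tree pop W]
tree pop tree pop pop pop pop this tree pop W tree S ⇒ tree pop tree pop pop pop pop this tree pop pop pop pop tree S   [W ::= pop pop pop]
tree pop tree pop pop pop pop this tree pop pop pop pop tree S ⇒ tree pop tree pop pop pop pop this tree pop pop pop pop tree W L tree   [S ::= W L tree]
tree pop tree pop pop pop pop this tree pop pop pop pop tree W L tree ⇒ tree pop tree pop pop pop pop this tree pop pop pop pop tree pop pop pop L tree   [W ::= pop pop pop]
tree pop tree pop pop pop pop this tree pop pop pop pop tree pop pop pop L tree ⇒ tree pop tree pop pop pop pop this tree pop pop pop pop tree pop pop pop tree tree   [L ::= tree]

S ⇒ S S ⇒ W L tree S ⇒ tree pop W L tree S ⇒ tree pop tree pop W L tree S ⇒ tree pop tree pop pop pop pop L tree S ⇒ tree pop tree pop pop pop pop this W tree S ⇒ tree pop tree pop pop pop pop this tree pop W tree S ⇒ tree pop tree pop pop pop pop this tree pop pop pop pop tree S ⇒ tree pop tree pop pop pop pop this tree pop pop pop pop tree W L tree ⇒ tree pop tree pop pop pop pop this tree pop pop pop pop tree pop pop pop L tree ⇒ tree pop tree pop pop pop pop this tree pop pop pop pop tree pop pop pop tree tree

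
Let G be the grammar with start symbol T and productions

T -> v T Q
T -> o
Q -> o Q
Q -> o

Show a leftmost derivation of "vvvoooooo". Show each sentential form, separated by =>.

T => vTQ => vvTQQ => vvvTQQQ => vvvoQQQ => vvvooQQ => vvvoooQQ => vvvooooQQ => vvvoooooQ => vvvoooooo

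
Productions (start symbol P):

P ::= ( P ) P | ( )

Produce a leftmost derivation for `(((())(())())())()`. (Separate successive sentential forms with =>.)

P=>(P)P=>((P)P)P=>(((P)P)P)P=>(((())P)P)P=>(((())(P)P)P)P=>(((())(())P)P)P=>(((())(())())P)P=>(((())(())())())P=>(((())(())())())()

P => (P)P   [P ::= ( P ) P]
(P)P => ((P)P)P   [P ::= ( P ) P]
((P)P)P => (((P)P)P)P   [P ::= ( P ) P]
(((P)P)P)P => (((())P)P)P   [P ::= ( )]
(((())P)P)P => (((())(P)P)P)P   [P ::= ( P ) P]
(((())(P)P)P)P => (((())(())P)P)P   [P ::= ( )]
(((())(())P)P)P => (((())(())())P)P   [P ::= ( )]
(((())(())())P)P => (((())(())())())P   [P ::= ( )]
(((())(())())())P => (((())(())())())()   [P ::= ( )]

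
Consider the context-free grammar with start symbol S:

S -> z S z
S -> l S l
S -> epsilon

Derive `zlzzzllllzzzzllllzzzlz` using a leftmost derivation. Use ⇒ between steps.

S ⇒ zSz   [S -> z S z]
zSz ⇒ zlSlz   [S -> l S l]
zlSlz ⇒ zlzSzlz   [S -> z S z]
zlzSzlz ⇒ zlzzSzzlz   [S -> z S z]
zlzzSzzlz ⇒ zlzzzSzzzlz   [S -> z S z]
zlzzzSzzzlz ⇒ zlzzzlSlzzzlz   [S -> l S l]
zlzzzlSlzzzlz ⇒ zlzzzllSllzzzlz   [S -> l S l]
zlzzzllSllzzzlz ⇒ zlzzzlllSlllzzzlz   [S -> l S l]
zlzzzlllSlllzzzlz ⇒ zlzzzllllSllllzzzlz   [S -> l S l]
zlzzzllllSllllzzzlz ⇒ zlzzzllllzSzllllzzzlz   [S -> z S z]
zlzzzllllzSzllllzzzlz ⇒ zlzzzllllzzSzzllllzzzlz   [S -> z S z]
zlzzzllllzzSzzllllzzzlz ⇒ zlzzzllllzzzzllllzzzlz   [S -> epsilon]

S ⇒ zSz ⇒ zlSlz ⇒ zlzSzlz ⇒ zlzzSzzlz ⇒ zlzzzSzzzlz ⇒ zlzzzlSlzzzlz ⇒ zlzzzllSllzzzlz ⇒ zlzzzlllSlllzzzlz ⇒ zlzzzllllSllllzzzlz ⇒ zlzzzllllzSzllllzzzlz ⇒ zlzzzllllzzSzzllllzzzlz ⇒ zlzzzllllzzzzllllzzzlz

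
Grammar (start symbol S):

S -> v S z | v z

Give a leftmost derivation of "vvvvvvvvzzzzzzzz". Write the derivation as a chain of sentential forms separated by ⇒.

S ⇒ vSz   [S -> v S z]
vSz ⇒ vvSzz   [S -> v S z]
vvSzz ⇒ vvvSzzz   [S -> v S z]
vvvSzzz ⇒ vvvvSzzzz   [S -> v S z]
vvvvSzzzz ⇒ vvvvvSzzzzz   [S -> v S z]
vvvvvSzzzzz ⇒ vvvvvvSzzzzzz   [S -> v S z]
vvvvvvSzzzzzz ⇒ vvvvvvvSzzzzzzz   [S -> v S z]
vvvvvvvSzzzzzzz ⇒ vvvvvvvvzzzzzzzz   [S -> v z]

S ⇒ vSz ⇒ vvSzz ⇒ vvvSzzz ⇒ vvvvSzzzz ⇒ vvvvvSzzzzz ⇒ vvvvvvSzzzzzz ⇒ vvvvvvvSzzzzzzz ⇒ vvvvvvvvzzzzzzzz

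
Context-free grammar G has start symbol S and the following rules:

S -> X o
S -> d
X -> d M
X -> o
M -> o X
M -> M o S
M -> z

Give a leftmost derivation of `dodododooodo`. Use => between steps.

S=>Xo=>dMo=>doXo=>dodMo=>dodMoSo=>dodoXoSo=>dododMoSo=>dododoXoSo=>dodododMoSo=>dodododoXoSo=>dodododoooSo=>dodododooodo

S => Xo   [S -> X o]
Xo => dMo   [X -> d M]
dMo => doXo   [M -> o X]
doXo => dodMo   [X -> d M]
dodMo => dodMoSo   [M -> M o S]
dodMoSo => dodoXoSo   [M -> o X]
dodoXoSo => dododMoSo   [X -> d M]
dododMoSo => dododoXoSo   [M -> o X]
dododoXoSo => dodododMoSo   [X -> d M]
dodododMoSo => dodododoXoSo   [M -> o X]
dodododoXoSo => dodododoooSo   [X -> o]
dodododoooSo => dodododooodo   [S -> d]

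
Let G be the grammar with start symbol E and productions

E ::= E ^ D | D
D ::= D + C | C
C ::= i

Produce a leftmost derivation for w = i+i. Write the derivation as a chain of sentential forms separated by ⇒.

E⇒D⇒D+C⇒C+C⇒i+C⇒i+i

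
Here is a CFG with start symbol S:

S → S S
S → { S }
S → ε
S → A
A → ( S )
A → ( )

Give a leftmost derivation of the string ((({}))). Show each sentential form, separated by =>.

S=>A=>(S)=>(A)=>((S))=>((A))=>(((S)))=>((({S})))=>((({})))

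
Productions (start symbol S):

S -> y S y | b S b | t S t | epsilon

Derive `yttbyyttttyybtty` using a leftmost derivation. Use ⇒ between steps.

S ⇒ ySy ⇒ ytSty ⇒ yttStty ⇒ yttbSbtty ⇒ yttbySybtty ⇒ yttbyySyybtty ⇒ yttbyytStyybtty ⇒ yttbyyttSttyybtty ⇒ yttbyyttttyybtty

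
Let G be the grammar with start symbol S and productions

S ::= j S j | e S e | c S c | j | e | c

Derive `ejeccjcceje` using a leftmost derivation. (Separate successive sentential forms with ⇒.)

S ⇒ eSe   [S ::= e S e]
eSe ⇒ ejSje   [S ::= j S j]
ejSje ⇒ ejeSeje   [S ::= e S e]
ejeSeje ⇒ ejecSceje   [S ::= c S c]
ejecSceje ⇒ ejeccScceje   [S ::= c S c]
ejeccScceje ⇒ ejeccjcceje   [S ::= j]

S ⇒ eSe ⇒ ejSje ⇒ ejeSeje ⇒ ejecSceje ⇒ ejeccScceje ⇒ ejeccjcceje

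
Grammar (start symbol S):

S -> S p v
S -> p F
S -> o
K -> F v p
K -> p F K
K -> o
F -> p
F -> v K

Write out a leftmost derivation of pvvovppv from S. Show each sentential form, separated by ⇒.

S ⇒ Spv ⇒ pFpv ⇒ pvKpv ⇒ pvFvppv ⇒ pvvKvppv ⇒ pvvovppv

S ⇒ Spv   [S -> S p v]
Spv ⇒ pFpv   [S -> p F]
pFpv ⇒ pvKpv   [F -> v K]
pvKpv ⇒ pvFvppv   [K -> F v p]
pvFvppv ⇒ pvvKvppv   [F -> v K]
pvvKvppv ⇒ pvvovppv   [K -> o]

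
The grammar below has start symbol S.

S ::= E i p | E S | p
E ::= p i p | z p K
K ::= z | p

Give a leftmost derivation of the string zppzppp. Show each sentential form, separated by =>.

S=>ES=>zpKS=>zppS=>zppES=>zppzpKS=>zppzppS=>zppzppp

S => ES   [S ::= E S]
ES => zpKS   [E ::= z p K]
zpKS => zppS   [K ::= p]
zppS => zppES   [S ::= E S]
zppES => zppzpKS   [E ::= z p K]
zppzpKS => zppzppS   [K ::= p]
zppzppS => zppzppp   [S ::= p]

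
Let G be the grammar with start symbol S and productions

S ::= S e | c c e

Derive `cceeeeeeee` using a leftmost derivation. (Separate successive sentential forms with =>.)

S => Se => See => Seee => Seeee => Seeeee => Seeeeee => Seeeeeee => cceeeeeeee

S => Se   [S ::= S e]
Se => See   [S ::= S e]
See => Seee   [S ::= S e]
Seee => Seeee   [S ::= S e]
Seeee => Seeeee   [S ::= S e]
Seeeee => Seeeeee   [S ::= S e]
Seeeeee => Seeeeeee   [S ::= S e]
Seeeeeee => cceeeeeeee   [S ::= c c e]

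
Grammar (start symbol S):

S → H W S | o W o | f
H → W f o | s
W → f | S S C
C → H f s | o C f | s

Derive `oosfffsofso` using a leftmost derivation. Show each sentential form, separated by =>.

S => oWo => oSSCo => ooWoSCo => ooSSCoSCo => ooHWSSCoSCo => oosWSSCoSCo => oosfSSCoSCo => oosffSCoSCo => oosfffCoSCo => oosfffsoSCo => oosfffsofCo => oosfffsofso

S => oWo   [S → o W o]
oWo => oSSCo   [W → S S C]
oSSCo => ooWoSCo   [S → o W o]
ooWoSCo => ooSSCoSCo   [W → S S C]
ooSSCoSCo => ooHWSSCoSCo   [S → H W S]
ooHWSSCoSCo => oosWSSCoSCo   [H → s]
oosWSSCoSCo => oosfSSCoSCo   [W → f]
oosfSSCoSCo => oosffSCoSCo   [S → f]
oosffSCoSCo => oosfffCoSCo   [S → f]
oosfffCoSCo => oosfffsoSCo   [C → s]
oosfffsoSCo => oosfffsofCo   [S → f]
oosfffsofCo => oosfffsofso   [C → s]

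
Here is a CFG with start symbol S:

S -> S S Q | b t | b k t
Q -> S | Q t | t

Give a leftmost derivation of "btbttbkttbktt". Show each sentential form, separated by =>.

S=>SSQ=>SSQSQ=>SSQSQSQ=>btSQSQSQ=>btbtQSQSQ=>btbttSQSQ=>btbttbktQSQ=>btbttbkttSQ=>btbttbkttbktQ=>btbttbkttbktt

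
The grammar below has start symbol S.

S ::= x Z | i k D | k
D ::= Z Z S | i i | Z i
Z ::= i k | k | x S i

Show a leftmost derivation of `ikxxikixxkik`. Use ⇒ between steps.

S ⇒ ikD   [S ::= i k D]
ikD ⇒ ikZZS   [D ::= Z Z S]
ikZZS ⇒ ikxSiZS   [Z ::= x S i]
ikxSiZS ⇒ ikxxZiZS   [S ::= x Z]
ikxxZiZS ⇒ ikxxikiZS   [Z ::= i k]
ikxxikiZS ⇒ ikxxikixSiS   [Z ::= x S i]
ikxxikixSiS ⇒ ikxxikixxZiS   [S ::= x Z]
ikxxikixxZiS ⇒ ikxxikixxkiS   [Z ::= k]
ikxxikixxkiS ⇒ ikxxikixxkik   [S ::= k]

S ⇒ ikD ⇒ ikZZS ⇒ ikxSiZS ⇒ ikxxZiZS ⇒ ikxxikiZS ⇒ ikxxikixSiS ⇒ ikxxikixxZiS ⇒ ikxxikixxkiS ⇒ ikxxikixxkik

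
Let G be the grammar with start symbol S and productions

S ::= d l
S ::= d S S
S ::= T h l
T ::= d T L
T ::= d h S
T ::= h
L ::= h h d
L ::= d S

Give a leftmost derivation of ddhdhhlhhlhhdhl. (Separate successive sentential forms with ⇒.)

S ⇒ Thl ⇒ dTLhl ⇒ ddhSLhl ⇒ ddhdSSLhl ⇒ ddhdThlSLhl ⇒ ddhdhhlSLhl ⇒ ddhdhhlThlLhl ⇒ ddhdhhlhhlLhl ⇒ ddhdhhlhhlhhdhl

S ⇒ Thl   [S ::= T h l]
Thl ⇒ dTLhl   [T ::= d T L]
dTLhl ⇒ ddhSLhl   [T ::= d h S]
ddhSLhl ⇒ ddhdSSLhl   [S ::= d S S]
ddhdSSLhl ⇒ ddhdThlSLhl   [S ::= T h l]
ddhdThlSLhl ⇒ ddhdhhlSLhl   [T ::= h]
ddhdhhlSLhl ⇒ ddhdhhlThlLhl   [S ::= T h l]
ddhdhhlThlLhl ⇒ ddhdhhlhhlLhl   [T ::= h]
ddhdhhlhhlLhl ⇒ ddhdhhlhhlhhdhl   [L ::= h h d]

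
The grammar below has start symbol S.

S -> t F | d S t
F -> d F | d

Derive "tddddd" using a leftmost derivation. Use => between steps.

S => tF   [S -> t F]
tF => tdF   [F -> d F]
tdF => tddF   [F -> d F]
tddF => tdddF   [F -> d F]
tdddF => tddddF   [F -> d F]
tddddF => tddddd   [F -> d]

S => tF => tdF => tddF => tdddF => tddddF => tddddd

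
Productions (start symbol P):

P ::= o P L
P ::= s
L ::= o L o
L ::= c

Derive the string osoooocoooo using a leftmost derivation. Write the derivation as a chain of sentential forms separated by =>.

P => oPL => osL => osoLo => osooLoo => osoooLooo => osooooLoooo => osoooocoooo

P => oPL   [P ::= o P L]
oPL => osL   [P ::= s]
osL => osoLo   [L ::= o L o]
osoLo => osooLoo   [L ::= o L o]
osooLoo => osoooLooo   [L ::= o L o]
osoooLooo => osooooLoooo   [L ::= o L o]
osooooLoooo => osoooocoooo   [L ::= c]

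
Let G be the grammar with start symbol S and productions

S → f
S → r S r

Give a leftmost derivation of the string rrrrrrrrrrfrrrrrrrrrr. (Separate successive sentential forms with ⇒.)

S⇒rSr⇒rrSrr⇒rrrSrrr⇒rrrrSrrrr⇒rrrrrSrrrrr⇒rrrrrrSrrrrrr⇒rrrrrrrSrrrrrrr⇒rrrrrrrrSrrrrrrrr⇒rrrrrrrrrSrrrrrrrrr⇒rrrrrrrrrrSrrrrrrrrrr⇒rrrrrrrrrrfrrrrrrrrrr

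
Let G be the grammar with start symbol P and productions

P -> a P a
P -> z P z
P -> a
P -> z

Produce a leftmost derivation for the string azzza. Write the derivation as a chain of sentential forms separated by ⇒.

P⇒aPa⇒azPza⇒azzza

P ⇒ aPa   [P -> a P a]
aPa ⇒ azPza   [P -> z P z]
azPza ⇒ azzza   [P -> z]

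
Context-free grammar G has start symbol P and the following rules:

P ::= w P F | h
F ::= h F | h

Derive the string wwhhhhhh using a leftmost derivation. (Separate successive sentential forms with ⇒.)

P ⇒ wPF   [P ::= w P F]
wPF ⇒ wwPFF   [P ::= w P F]
wwPFF ⇒ wwhFF   [P ::= h]
wwhFF ⇒ wwhhFF   [F ::= h F]
wwhhFF ⇒ wwhhhFF   [F ::= h F]
wwhhhFF ⇒ wwhhhhF   [F ::= h]
wwhhhhF ⇒ wwhhhhhF   [F ::= h F]
wwhhhhhF ⇒ wwhhhhhh   [F ::= h]

P ⇒ wPF ⇒ wwPFF ⇒ wwhFF ⇒ wwhhFF ⇒ wwhhhFF ⇒ wwhhhhF ⇒ wwhhhhhF ⇒ wwhhhhhh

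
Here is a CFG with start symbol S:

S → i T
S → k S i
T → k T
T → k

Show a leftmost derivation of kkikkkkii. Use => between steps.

S => kSi   [S → k S i]
kSi => kkSii   [S → k S i]
kkSii => kkiTii   [S → i T]
kkiTii => kkikTii   [T → k T]
kkikTii => kkikkTii   [T → k T]
kkikkTii => kkikkkTii   [T → k T]
kkikkkTii => kkikkkkii   [T → k]

S => kSi => kkSii => kkiTii => kkikTii => kkikkTii => kkikkkTii => kkikkkkii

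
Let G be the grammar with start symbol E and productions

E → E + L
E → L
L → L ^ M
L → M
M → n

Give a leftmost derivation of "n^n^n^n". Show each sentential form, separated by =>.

E => L => L^M => L^M^M => L^M^M^M => M^M^M^M => n^M^M^M => n^n^M^M => n^n^n^M => n^n^n^n

E => L   [E → L]
L => L^M   [L → L ^ M]
L^M => L^M^M   [L → L ^ M]
L^M^M => L^M^M^M   [L → L ^ M]
L^M^M^M => M^M^M^M   [L → M]
M^M^M^M => n^M^M^M   [M → n]
n^M^M^M => n^n^M^M   [M → n]
n^n^M^M => n^n^n^M   [M → n]
n^n^n^M => n^n^n^n   [M → n]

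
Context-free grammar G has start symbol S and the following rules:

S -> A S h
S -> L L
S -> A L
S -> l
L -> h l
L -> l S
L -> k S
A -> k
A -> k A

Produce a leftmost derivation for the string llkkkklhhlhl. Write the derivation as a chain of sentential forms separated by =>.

S => LL => lSL => lLLL => llSLL => llAShLL => llkAShLL => llkkAShLL => llkkkAShLL => llkkkkShLL => llkkkklhLL => llkkkklhhlL => llkkkklhhlhl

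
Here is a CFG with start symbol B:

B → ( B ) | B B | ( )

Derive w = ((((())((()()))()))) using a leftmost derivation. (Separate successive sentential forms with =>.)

B=>(B)=>((B))=>(((B)))=>(((BB)))=>(((BBB)))=>((((B)BB)))=>((((())BB)))=>((((())(B)B)))=>((((())((B))B)))=>((((())((BB))B)))=>((((())((()B))B)))=>((((())((()()))B)))=>((((())((()()))())))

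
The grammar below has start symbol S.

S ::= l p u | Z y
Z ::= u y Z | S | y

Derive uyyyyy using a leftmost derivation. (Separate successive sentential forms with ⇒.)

S⇒Zy⇒uyZy⇒uySy⇒uyZyy⇒uySyy⇒uyZyyy⇒uyyyyy

S ⇒ Zy   [S ::= Z y]
Zy ⇒ uyZy   [Z ::= u y Z]
uyZy ⇒ uySy   [Z ::= S]
uySy ⇒ uyZyy   [S ::= Z y]
uyZyy ⇒ uySyy   [Z ::= S]
uySyy ⇒ uyZyyy   [S ::= Z y]
uyZyyy ⇒ uyyyyy   [Z ::= y]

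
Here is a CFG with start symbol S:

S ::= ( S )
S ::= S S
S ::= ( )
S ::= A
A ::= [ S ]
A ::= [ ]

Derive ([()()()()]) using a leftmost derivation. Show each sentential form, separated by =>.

S => (S) => (A) => ([S]) => ([SS]) => ([SSS]) => ([SSSS]) => ([()SSS]) => ([()()SS]) => ([()()()S]) => ([()()()()])

S => (S)   [S ::= ( S )]
(S) => (A)   [S ::= A]
(A) => ([S])   [A ::= [ S ]]
([S]) => ([SS])   [S ::= S S]
([SS]) => ([SSS])   [S ::= S S]
([SSS]) => ([SSSS])   [S ::= S S]
([SSSS]) => ([()SSS])   [S ::= ( )]
([()SSS]) => ([()()SS])   [S ::= ( )]
([()()SS]) => ([()()()S])   [S ::= ( )]
([()()()S]) => ([()()()()])   [S ::= ( )]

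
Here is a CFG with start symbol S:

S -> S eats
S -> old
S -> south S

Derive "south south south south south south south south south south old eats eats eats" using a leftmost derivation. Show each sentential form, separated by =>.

S => south S   [S -> south S]
south S => south south S   [S -> south S]
south south S => south south south S   [S -> south S]
south south south S => south south south south S   [S -> south S]
south south south south S => south south south south S eats   [S -> S eats]
south south south south S eats => south south south south south S eats   [S -> south S]
south south south south south S eats => south south south south south south S eats   [S -> south S]
south south south south south south S eats => south south south south south south south S eats   [S -> south S]
south south south south south south south S eats => south south south south south south south S eats eats   [S -> S eats]
south south south south south south south S eats eats => south south south south south south south S eats eats eats   [S -> S eats]
south south south south south south south S eats eats eats => south south south south south south south south S eats eats eats   [S -> south S]
south south south south south south south south S eats eats eats => south south south south south south south south south S eats eats eats   [S -> south S]
south south south south south south south south south S eats eats eats => south south south south south south south south south south S eats eats eats   [S -> south S]
south south south south south south south south south south S eats eats eats => south south south south south south south south south south old eats eats eats   [S -> old]

S => south S => south south S => south south south S => south south south south S => south south south south S eats => south south south south south S eats => south south south south south south S eats => south south south south south south south S eats => south south south south south south south S eats eats => south south south south south south south S eats eats eats => south south south south south south south south S eats eats eats => south south south south south south south south south S eats eats eats => south south south south south south south south south south S eats eats eats => south south south south south south south south south south old eats eats eats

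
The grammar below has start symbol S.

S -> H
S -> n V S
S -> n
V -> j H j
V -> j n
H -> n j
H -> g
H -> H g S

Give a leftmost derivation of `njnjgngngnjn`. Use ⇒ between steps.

S⇒nVS⇒njHjS⇒njHgSjS⇒njHgSgSjS⇒njHgSgSgSjS⇒njnjgSgSgSjS⇒njnjgngSgSjS⇒njnjgngngSjS⇒njnjgngngnjS⇒njnjgngngnjn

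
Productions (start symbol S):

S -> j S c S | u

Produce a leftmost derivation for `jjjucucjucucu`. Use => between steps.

S => jScS   [S -> j S c S]
jScS => jjScScS   [S -> j S c S]
jjScScS => jjjScScScS   [S -> j S c S]
jjjScScScS => jjjucScScS   [S -> u]
jjjucScScS => jjjucucScS   [S -> u]
jjjucucScS => jjjucucjScScS   [S -> j S c S]
jjjucucjScScS => jjjucucjucScS   [S -> u]
jjjucucjucScS => jjjucucjucucS   [S -> u]
jjjucucjucucS => jjjucucjucucu   [S -> u]

S=>jScS=>jjScScS=>jjjScScScS=>jjjucScScS=>jjjucucScS=>jjjucucjScScS=>jjjucucjucScS=>jjjucucjucucS=>jjjucucjucucu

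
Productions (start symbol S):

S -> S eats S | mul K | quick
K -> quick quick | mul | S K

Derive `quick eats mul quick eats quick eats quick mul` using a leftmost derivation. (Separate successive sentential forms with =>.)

S => S eats S => quick eats S => quick eats mul K => quick eats mul S K => quick eats mul S eats S K => quick eats mul S eats S eats S K => quick eats mul quick eats S eats S K => quick eats mul quick eats quick eats S K => quick eats mul quick eats quick eats quick K => quick eats mul quick eats quick eats quick mul

S => S eats S   [S -> S eats S]
S eats S => quick eats S   [S -> quick]
quick eats S => quick eats mul K   [S -> mul K]
quick eats mul K => quick eats mul S K   [K -> S K]
quick eats mul S K => quick eats mul S eats S K   [S -> S eats S]
quick eats mul S eats S K => quick eats mul S eats S eats S K   [S -> S eats S]
quick eats mul S eats S eats S K => quick eats mul quick eats S eats S K   [S -> quick]
quick eats mul quick eats S eats S K => quick eats mul quick eats quick eats S K   [S -> quick]
quick eats mul quick eats quick eats S K => quick eats mul quick eats quick eats quick K   [S -> quick]
quick eats mul quick eats quick eats quick K => quick eats mul quick eats quick eats quick mul   [K -> mul]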